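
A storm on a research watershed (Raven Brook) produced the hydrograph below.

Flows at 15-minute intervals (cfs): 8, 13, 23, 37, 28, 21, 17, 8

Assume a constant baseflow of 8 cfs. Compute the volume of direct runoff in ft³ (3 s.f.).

V ≈ 81900 ft³

Direct-runoff ordinates (Q − Q_b): 0.0, 5.0, 15.0, 29.0, 20.0, 13.0, 9.0, 0.0 cfs.
ΣQ_DR = 91.00 cfs.
With Δt = 0.25 h = 900 s, V = ΣQ_DR · Δt = 91.00 × 900 = 81900 ft³.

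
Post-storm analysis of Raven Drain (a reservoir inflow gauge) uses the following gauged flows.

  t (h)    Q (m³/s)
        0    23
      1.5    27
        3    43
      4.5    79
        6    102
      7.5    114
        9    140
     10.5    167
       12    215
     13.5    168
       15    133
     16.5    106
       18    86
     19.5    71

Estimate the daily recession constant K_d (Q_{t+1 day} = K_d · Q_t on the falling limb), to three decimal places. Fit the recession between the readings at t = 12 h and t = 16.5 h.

K_d ≈ 0.023

Between t = 12 h and t = 16.5 h the flow falls from 215 to 106 m³/s over 3×1.5 h = 4.5 h.
Per-interval ratio K = (106/215)^(1/3) = 0.7900; K_d = K^(24/1.5) = 0.023.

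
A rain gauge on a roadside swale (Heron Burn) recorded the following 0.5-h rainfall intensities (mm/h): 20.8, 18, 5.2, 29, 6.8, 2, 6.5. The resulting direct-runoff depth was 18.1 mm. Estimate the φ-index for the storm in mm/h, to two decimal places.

φ ≈ 10.53 mm/h

Only the 3 blocks with intensity above φ contribute runoff: 20.8, 18, 29 mm/h.
Σ(I−φ)·Δt = d  ⇒  (20.8+18+29 − 3φ)·0.5 = 18.1
φ = (67.80 − 18.1/0.5) / 3 = 10.53 mm/h.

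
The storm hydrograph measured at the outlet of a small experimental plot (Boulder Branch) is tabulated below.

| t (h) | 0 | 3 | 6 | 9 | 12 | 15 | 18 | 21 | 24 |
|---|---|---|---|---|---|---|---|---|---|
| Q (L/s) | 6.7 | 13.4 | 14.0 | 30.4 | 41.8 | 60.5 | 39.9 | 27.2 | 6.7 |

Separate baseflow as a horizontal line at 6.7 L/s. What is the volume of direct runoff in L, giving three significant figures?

V ≈ 1.95 × 10^6 L

Direct-runoff ordinates (Q − Q_b): 0.0, 6.7, 7.3, 23.7, 35.1, 53.8, 33.2, 20.5, 0.0 L/s.
ΣQ_DR = 180.3 L/s.
With Δt = 3 h = 10800 s, V = ΣQ_DR · Δt = 180.3 × 10800 = 1.95 × 10^6 L.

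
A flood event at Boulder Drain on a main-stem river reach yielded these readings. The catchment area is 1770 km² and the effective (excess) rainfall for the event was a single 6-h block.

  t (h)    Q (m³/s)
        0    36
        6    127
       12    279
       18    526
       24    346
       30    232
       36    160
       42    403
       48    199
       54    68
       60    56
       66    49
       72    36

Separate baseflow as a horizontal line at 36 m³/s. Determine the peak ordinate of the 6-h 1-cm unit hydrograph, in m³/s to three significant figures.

U_p ≈ 196 m³/s

Direct runoff: 0.0, 91.0, 243.0, 490.0, 310.0, 196.0, 124.0, 367.0, 163.0, 32.0, 20.0, 13.0, 0.0 m³/s; ΣQ_DR = 2049 m³/s, peak = 490.0 m³/s.
Runoff depth d = ΣQ_DR·Δt / A = 2049 × 21600 / (1770 km²) = 25.00 mm.
The 1-cm UH is the DRH scaled by (10 mm)/d, so U_p = 490.0 × 10/25.00 = 196 m³/s.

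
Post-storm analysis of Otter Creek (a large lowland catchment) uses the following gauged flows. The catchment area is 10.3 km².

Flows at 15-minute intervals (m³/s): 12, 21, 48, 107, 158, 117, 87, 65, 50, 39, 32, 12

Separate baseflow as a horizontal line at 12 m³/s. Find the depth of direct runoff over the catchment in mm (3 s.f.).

d ≈ 52.8 mm

Direct runoff: 0.0, 9.0, 36.0, 95.0, 146.0, 105.0, 75.0, 53.0, 38.0, 27.0, 20.0, 0.0 m³/s; ΣQ_DR = 604.0 m³/s.
V = ΣQ_DR · Δt = 604.0 × 900 s = 5.436 × 10^5 m³.
Over A = 10.3 km², depth = V / A = 52.8 mm.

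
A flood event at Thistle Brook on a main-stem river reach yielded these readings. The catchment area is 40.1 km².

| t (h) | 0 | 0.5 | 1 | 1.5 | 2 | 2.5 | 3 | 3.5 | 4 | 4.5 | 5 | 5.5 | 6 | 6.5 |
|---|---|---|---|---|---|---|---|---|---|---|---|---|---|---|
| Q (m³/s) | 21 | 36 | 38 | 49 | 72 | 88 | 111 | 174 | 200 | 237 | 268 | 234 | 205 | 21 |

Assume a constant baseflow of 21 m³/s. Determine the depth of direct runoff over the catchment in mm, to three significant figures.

Direct runoff: 0.0, 15.0, 17.0, 28.0, 51.0, 67.0, 90.0, 153.0, 179.0, 216.0, 247.0, 213.0, 184.0, 0.0 m³/s; ΣQ_DR = 1460 m³/s.
V = ΣQ_DR · Δt = 1460 × 1800 s = 2.628 × 10^6 m³.
Over A = 40.1 km², depth = V / A = 65.5 mm.

d ≈ 65.5 mm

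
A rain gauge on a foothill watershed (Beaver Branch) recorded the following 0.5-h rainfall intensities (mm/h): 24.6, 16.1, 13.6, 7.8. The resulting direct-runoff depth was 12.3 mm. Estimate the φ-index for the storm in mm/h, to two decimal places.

Only the 3 blocks with intensity above φ contribute runoff: 24.6, 16.1, 13.6 mm/h.
Σ(I−φ)·Δt = d  ⇒  (24.6+16.1+13.6 − 3φ)·0.5 = 12.3
φ = (54.30 − 12.3/0.5) / 3 = 9.90 mm/h.

φ ≈ 9.90 mm/h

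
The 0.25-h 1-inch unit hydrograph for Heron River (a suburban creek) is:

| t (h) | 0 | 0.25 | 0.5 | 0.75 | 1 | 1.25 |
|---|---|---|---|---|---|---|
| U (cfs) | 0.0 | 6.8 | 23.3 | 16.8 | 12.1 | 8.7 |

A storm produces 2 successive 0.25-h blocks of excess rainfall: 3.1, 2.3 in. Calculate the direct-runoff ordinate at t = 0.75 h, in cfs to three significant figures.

Q ≈ 106 cfs

By discrete convolution, Q_j = Σ (P_i / 1 in) · U_{j−i}.
At t = 0.75 h (j=3): Q = (3.1/1)·16.8 + (2.3/1)·23.3 = 106 cfs.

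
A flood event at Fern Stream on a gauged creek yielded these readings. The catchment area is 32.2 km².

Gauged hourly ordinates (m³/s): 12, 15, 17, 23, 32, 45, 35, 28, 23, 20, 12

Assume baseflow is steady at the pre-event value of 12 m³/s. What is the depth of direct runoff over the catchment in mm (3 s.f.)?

d ≈ 14.5 mm

Direct runoff: 0.0, 3.0, 5.0, 11.0, 20.0, 33.0, 23.0, 16.0, 11.0, 8.0, 0.0 m³/s; ΣQ_DR = 130.0 m³/s.
V = ΣQ_DR · Δt = 130.0 × 3600 s = 4.680 × 10^5 m³.
Over A = 32.2 km², depth = V / A = 14.5 mm.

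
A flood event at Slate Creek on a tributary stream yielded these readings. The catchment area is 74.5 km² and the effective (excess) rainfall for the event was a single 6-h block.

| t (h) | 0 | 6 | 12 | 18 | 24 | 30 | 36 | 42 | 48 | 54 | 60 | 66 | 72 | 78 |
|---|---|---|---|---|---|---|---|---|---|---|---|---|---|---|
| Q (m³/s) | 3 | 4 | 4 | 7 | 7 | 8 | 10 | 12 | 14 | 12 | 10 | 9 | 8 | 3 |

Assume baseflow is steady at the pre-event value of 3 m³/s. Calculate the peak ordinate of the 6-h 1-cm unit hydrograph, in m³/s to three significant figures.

Direct runoff: 0.0, 1.0, 1.0, 4.0, 4.0, 5.0, 7.0, 9.0, 11.0, 9.0, 7.0, 6.0, 5.0, 0.0 m³/s; ΣQ_DR = 69.00 m³/s, peak = 11.0 m³/s.
Runoff depth d = ΣQ_DR·Δt / A = 69.00 × 21600 / (74.5 km²) = 20.01 mm.
The 1-cm UH is the DRH scaled by (10 mm)/d, so U_p = 11.0 × 10/20.01 = 5.50 m³/s.

U_p ≈ 5.50 m³/s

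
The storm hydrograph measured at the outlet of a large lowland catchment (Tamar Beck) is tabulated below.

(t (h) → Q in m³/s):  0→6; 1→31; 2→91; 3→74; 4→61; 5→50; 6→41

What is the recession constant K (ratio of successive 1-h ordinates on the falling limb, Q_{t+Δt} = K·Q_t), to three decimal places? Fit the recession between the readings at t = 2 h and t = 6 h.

K ≈ 0.819

Using the recession-limb readings at t = 2 h and t = 6 h: Q falls from 91 to 41 m³/s over 4 intervals.
K = (Q₂/Q₁)^(1/4) = (41/91)^(1/4) = 0.819.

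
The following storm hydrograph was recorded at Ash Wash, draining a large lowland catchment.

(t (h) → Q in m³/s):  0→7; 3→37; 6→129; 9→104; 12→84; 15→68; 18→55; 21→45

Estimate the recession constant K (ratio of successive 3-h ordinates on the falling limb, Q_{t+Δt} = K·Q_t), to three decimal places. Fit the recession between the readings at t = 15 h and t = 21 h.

Using the recession-limb readings at t = 15 h and t = 21 h: Q falls from 68 to 45 m³/s over 2 intervals.
K = (Q₂/Q₁)^(1/2) = (45/68)^(1/2) = 0.813.

K ≈ 0.813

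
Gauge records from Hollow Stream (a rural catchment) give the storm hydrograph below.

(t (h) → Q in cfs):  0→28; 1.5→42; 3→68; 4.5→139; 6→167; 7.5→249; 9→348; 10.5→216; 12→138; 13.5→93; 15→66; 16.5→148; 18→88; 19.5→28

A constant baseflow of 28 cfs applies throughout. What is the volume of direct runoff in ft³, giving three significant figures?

Direct-runoff ordinates (Q − Q_b): 0.0, 14.0, 40.0, 111.0, 139.0, 221.0, 320.0, 188.0, 110.0, 65.0, 38.0, 120.0, 60.0, 0.0 cfs.
ΣQ_DR = 1426 cfs.
With Δt = 1.5 h = 5400 s, V = ΣQ_DR · Δt = 1426 × 5400 = 7.70 × 10^6 ft³.

V ≈ 7.70 × 10^6 ft³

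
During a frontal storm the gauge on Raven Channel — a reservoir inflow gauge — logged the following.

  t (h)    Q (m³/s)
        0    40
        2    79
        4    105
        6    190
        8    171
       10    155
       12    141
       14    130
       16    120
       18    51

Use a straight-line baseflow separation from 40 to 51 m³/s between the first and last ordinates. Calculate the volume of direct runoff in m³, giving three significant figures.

V ≈ 5.23 × 10^6 m³

Direct-runoff ordinates (Q − Q_b): 0.00, 37.78, 62.56, 146.33, 126.11, 108.89, 93.67, 81.44, 70.22, 0.00 m³/s.
ΣQ_DR = 727.0 m³/s.
With Δt = 2 h = 7200 s, V = ΣQ_DR · Δt = 727.0 × 7200 = 5.23 × 10^6 m³.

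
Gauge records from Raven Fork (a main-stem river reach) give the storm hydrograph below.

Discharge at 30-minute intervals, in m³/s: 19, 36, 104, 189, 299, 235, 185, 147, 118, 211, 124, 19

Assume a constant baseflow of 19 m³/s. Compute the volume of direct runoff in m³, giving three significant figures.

Direct-runoff ordinates (Q − Q_b): 0.0, 17.0, 85.0, 170.0, 280.0, 216.0, 166.0, 128.0, 99.0, 192.0, 105.0, 0.0 m³/s.
ΣQ_DR = 1458 m³/s.
With Δt = 0.5 h = 1800 s, V = ΣQ_DR · Δt = 1458 × 1800 = 2.62 × 10^6 m³.

V ≈ 2.62 × 10^6 m³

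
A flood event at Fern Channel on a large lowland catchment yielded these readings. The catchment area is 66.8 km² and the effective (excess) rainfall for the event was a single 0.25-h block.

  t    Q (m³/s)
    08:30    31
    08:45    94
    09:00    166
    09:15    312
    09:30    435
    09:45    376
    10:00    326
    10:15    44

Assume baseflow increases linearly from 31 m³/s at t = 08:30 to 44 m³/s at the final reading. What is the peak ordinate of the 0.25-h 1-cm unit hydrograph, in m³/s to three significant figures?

U_p ≈ 198 m³/s

Direct runoff: 0.00, 61.14, 131.29, 275.43, 396.57, 335.71, 283.86, 0.00 m³/s; ΣQ_DR = 1484 m³/s, peak = 396.57 m³/s.
Runoff depth d = ΣQ_DR·Δt / A = 1484 × 900 / (66.8 km²) = 19.99 mm.
The 1-cm UH is the DRH scaled by (10 mm)/d, so U_p = 396.57 × 10/19.99 = 198 m³/s.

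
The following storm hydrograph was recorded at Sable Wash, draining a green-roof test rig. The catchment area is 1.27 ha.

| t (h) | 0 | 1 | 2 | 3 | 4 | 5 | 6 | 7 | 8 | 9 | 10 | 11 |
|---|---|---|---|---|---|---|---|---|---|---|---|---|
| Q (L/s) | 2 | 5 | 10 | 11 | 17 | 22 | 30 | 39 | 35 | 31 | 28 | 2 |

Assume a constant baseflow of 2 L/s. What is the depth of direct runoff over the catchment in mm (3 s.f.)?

Direct runoff: 0.0, 3.0, 8.0, 9.0, 15.0, 20.0, 28.0, 37.0, 33.0, 29.0, 26.0, 0.0 L/s; ΣQ_DR = 208.0 L/s.
V = ΣQ_DR · Δt = 208.0 × 3600 s = 7.488 × 10^5 L.
Over A = 1.27 ha, depth = V / A = 59.0 mm.

d ≈ 59.0 mm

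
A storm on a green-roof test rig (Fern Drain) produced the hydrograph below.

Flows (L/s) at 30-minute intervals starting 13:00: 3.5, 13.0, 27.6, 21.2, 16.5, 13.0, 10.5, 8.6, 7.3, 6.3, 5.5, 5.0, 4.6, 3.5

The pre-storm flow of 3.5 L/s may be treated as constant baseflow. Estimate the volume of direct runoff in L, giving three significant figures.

V ≈ 1.75 × 10^5 L

Direct-runoff ordinates (Q − Q_b): 0.0, 9.5, 24.1, 17.7, 13.0, 9.5, 7.0, 5.1, 3.8, 2.8, 2.0, 1.5, 1.1, 0.0 L/s.
ΣQ_DR = 97.10 L/s.
With Δt = 0.5 h = 1800 s, V = ΣQ_DR · Δt = 97.10 × 1800 = 1.75 × 10^5 L.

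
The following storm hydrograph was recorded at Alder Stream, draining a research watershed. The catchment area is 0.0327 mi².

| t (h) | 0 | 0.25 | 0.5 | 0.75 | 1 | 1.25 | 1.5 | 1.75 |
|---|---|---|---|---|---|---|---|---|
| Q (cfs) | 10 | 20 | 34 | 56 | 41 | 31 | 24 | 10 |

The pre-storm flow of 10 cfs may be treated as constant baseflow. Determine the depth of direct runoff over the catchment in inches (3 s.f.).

d ≈ 1.73 in

Direct runoff: 0.0, 10.0, 24.0, 46.0, 31.0, 21.0, 14.0, 0.0 cfs; ΣQ_DR = 146.0 cfs.
V = ΣQ_DR · Δt = 146.0 × 900 s = 1.314 × 10^5 ft³.
Over A = 0.0327 mi², depth = V / A = 1.73 in.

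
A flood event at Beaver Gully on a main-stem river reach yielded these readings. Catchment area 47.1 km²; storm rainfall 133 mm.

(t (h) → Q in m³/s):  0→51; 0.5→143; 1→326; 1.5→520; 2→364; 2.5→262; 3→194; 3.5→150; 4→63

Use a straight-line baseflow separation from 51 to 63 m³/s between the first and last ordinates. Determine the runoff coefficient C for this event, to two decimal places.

C ≈ 0.45

ΣQ_DR = 1560 m³/s; V = ΣQ_DR·Δt = 2.808 × 10^6 m³.
Runoff depth d = V / A = 59.62 mm.
C = d / P = 59.62 / 133 = 0.45.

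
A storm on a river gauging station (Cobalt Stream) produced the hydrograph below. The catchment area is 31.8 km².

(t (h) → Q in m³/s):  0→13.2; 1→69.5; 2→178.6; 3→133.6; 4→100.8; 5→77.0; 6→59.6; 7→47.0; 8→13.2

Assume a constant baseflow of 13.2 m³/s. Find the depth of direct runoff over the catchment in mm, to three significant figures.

Direct runoff: 0.0, 56.3, 165.4, 120.4, 87.6, 63.8, 46.4, 33.8, 0.0 m³/s; ΣQ_DR = 573.7 m³/s.
V = ΣQ_DR · Δt = 573.7 × 3600 s = 2.065 × 10^6 m³.
Over A = 31.8 km², depth = V / A = 64.9 mm.

d ≈ 64.9 mm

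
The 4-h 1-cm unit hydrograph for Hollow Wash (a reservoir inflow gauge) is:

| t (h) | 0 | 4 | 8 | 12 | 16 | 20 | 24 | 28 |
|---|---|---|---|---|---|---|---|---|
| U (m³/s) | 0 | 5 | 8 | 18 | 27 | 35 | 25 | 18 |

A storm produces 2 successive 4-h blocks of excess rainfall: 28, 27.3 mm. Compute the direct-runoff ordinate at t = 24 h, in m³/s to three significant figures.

Q ≈ 166 m³/s

By discrete convolution, Q_j = Σ (P_i / 10 mm) · U_{j−i}.
At t = 24 h (j=6): Q = (28/10)·25 + (27.3/10)·35 = 166 m³/s.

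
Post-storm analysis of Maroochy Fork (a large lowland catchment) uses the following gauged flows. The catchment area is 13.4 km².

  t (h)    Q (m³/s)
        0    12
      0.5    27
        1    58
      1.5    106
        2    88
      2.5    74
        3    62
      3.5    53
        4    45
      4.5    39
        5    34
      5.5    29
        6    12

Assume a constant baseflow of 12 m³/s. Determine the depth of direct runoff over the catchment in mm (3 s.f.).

d ≈ 64.9 mm

Direct runoff: 0.0, 15.0, 46.0, 94.0, 76.0, 62.0, 50.0, 41.0, 33.0, 27.0, 22.0, 17.0, 0.0 m³/s; ΣQ_DR = 483.0 m³/s.
V = ΣQ_DR · Δt = 483.0 × 1800 s = 8.694 × 10^5 m³.
Over A = 13.4 km², depth = V / A = 64.9 mm.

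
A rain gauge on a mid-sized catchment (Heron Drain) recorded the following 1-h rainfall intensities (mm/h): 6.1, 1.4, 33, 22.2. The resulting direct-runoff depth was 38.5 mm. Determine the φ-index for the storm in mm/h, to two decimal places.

φ ≈ 8.35 mm/h

Only the 2 blocks with intensity above φ contribute runoff: 33, 22.2 mm/h.
Σ(I−φ)·Δt = d  ⇒  (33+22.2 − 2φ)·1 = 38.5
φ = (55.20 − 38.5/1) / 2 = 8.35 mm/h.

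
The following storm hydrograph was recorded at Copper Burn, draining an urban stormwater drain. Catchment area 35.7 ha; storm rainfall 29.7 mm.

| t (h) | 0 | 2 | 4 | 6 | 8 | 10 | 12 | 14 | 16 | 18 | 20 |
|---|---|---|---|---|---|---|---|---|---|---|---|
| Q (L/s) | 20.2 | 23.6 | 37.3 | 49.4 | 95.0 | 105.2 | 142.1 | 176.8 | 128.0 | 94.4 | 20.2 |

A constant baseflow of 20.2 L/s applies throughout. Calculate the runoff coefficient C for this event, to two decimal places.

C ≈ 0.45

ΣQ_DR = 670.0 L/s; V = ΣQ_DR·Δt = 4.824 × 10^6 L.
Runoff depth d = V / A = 13.51 mm.
C = d / P = 13.51 / 29.7 = 0.45.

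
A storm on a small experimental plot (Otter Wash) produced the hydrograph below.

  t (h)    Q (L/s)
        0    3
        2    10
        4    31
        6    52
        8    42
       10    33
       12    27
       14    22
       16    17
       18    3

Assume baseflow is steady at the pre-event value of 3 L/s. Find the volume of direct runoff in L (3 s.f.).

V ≈ 1.51 × 10^6 L

Direct-runoff ordinates (Q − Q_b): 0.0, 7.0, 28.0, 49.0, 39.0, 30.0, 24.0, 19.0, 14.0, 0.0 L/s.
ΣQ_DR = 210.0 L/s.
With Δt = 2 h = 7200 s, V = ΣQ_DR · Δt = 210.0 × 7200 = 1.51 × 10^6 L.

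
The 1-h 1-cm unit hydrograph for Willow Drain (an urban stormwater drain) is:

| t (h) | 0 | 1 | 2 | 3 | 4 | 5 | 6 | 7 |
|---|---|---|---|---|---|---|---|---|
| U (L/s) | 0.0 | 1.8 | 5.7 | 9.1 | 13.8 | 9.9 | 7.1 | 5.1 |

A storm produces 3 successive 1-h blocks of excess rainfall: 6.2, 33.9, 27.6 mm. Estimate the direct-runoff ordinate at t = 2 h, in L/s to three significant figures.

Q ≈ 9.64 L/s

By discrete convolution, Q_j = Σ (P_i / 10 mm) · U_{j−i}.
At t = 2 h (j=2): Q = (6.2/10)·5.7 + (33.9/10)·1.8 + (27.6/10)·0.0 = 9.64 L/s.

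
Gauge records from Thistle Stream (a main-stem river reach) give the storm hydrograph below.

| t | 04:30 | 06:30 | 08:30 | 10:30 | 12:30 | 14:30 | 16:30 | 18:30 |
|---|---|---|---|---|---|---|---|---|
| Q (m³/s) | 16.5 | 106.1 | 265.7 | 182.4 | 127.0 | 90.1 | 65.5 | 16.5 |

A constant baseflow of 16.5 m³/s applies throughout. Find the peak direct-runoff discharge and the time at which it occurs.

Subtracting baseflow gives direct-runoff ordinates: 0.0, 89.6, 249.2, 165.9, 110.5, 73.6, 49.0, 0.0 m³/s.
The maximum is 249.2 m³/s, occurring at the reading for t = 08:30.

Q_p = 249.2 m³/s at t = 08:30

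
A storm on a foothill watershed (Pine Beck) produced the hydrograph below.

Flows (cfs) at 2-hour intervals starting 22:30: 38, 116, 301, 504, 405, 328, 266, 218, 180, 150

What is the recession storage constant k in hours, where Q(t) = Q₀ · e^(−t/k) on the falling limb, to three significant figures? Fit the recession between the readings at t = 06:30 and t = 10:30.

k ≈ 9.51 h

On the falling limb, Q drops from 405 to 266 cfs between t = 06:30 and t = 10:30 (Δt = 4 h).
k = −Δt / ln(Q₂/Q₁) = −4 / ln(266/405) = 9.51 h.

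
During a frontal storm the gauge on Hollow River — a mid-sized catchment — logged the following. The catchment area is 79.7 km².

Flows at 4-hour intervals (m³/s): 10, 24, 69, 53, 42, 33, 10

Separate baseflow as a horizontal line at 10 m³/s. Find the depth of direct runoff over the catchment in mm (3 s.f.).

d ≈ 30.9 mm

Direct runoff: 0.0, 14.0, 59.0, 43.0, 32.0, 23.0, 0.0 m³/s; ΣQ_DR = 171.0 m³/s.
V = ΣQ_DR · Δt = 171.0 × 14400 s = 2.462 × 10^6 m³.
Over A = 79.7 km², depth = V / A = 30.9 mm.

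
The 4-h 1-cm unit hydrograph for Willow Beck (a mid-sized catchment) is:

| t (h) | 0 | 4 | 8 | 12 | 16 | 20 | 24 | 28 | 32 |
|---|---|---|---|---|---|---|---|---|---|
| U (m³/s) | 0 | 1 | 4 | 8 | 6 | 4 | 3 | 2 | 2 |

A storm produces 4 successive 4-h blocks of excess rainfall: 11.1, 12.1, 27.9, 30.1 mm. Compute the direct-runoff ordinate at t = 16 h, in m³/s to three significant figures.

By discrete convolution, Q_j = Σ (P_i / 10 mm) · U_{j−i}.
At t = 16 h (j=4): Q = (11.1/10)·6 + (12.1/10)·8 + (27.9/10)·4 + (30.1/10)·1 = 30.5 m³/s.

Q ≈ 30.5 m³/s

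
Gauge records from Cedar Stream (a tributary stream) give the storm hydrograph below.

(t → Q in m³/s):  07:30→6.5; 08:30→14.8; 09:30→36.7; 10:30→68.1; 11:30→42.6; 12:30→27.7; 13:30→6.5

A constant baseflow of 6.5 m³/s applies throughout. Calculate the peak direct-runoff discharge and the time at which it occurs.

Q_p = 61.6 m³/s at t = 10:30

Subtracting baseflow gives direct-runoff ordinates: 0.0, 8.3, 30.2, 61.6, 36.1, 21.2, 0.0 m³/s.
The maximum is 61.6 m³/s, occurring at the reading for t = 10:30.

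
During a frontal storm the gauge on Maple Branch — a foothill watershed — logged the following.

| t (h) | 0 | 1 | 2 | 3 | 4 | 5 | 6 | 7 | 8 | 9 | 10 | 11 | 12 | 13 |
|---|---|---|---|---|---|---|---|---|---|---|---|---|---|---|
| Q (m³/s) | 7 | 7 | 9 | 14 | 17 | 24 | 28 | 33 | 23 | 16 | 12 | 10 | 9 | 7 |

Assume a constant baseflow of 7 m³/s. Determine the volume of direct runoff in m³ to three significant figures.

V ≈ 4.25 × 10^5 m³

Direct-runoff ordinates (Q − Q_b): 0.0, 0.0, 2.0, 7.0, 10.0, 17.0, 21.0, 26.0, 16.0, 9.0, 5.0, 3.0, 2.0, 0.0 m³/s.
ΣQ_DR = 118.0 m³/s.
With Δt = 1 h = 3600 s, V = ΣQ_DR · Δt = 118.0 × 3600 = 4.25 × 10^5 m³.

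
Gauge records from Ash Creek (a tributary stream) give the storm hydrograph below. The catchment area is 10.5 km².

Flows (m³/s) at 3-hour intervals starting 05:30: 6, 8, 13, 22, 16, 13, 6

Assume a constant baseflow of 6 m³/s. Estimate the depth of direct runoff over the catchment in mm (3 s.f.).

d ≈ 43.2 mm

Direct runoff: 0.0, 2.0, 7.0, 16.0, 10.0, 7.0, 0.0 m³/s; ΣQ_DR = 42.00 m³/s.
V = ΣQ_DR · Δt = 42.00 × 10800 s = 4.536 × 10^5 m³.
Over A = 10.5 km², depth = V / A = 43.2 mm.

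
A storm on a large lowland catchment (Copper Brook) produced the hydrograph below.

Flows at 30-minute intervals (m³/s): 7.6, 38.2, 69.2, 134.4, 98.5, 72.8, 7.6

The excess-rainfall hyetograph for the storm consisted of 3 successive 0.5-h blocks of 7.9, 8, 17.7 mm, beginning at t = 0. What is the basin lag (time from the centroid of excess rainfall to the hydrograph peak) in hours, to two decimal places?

t_L ≈ 0.60 h

Centroid of excess rainfall: t_c = Σ P_i·t̄_i / ΣP_i = 0.8958 h (block centres at 0.25, 0.75, 1.25 h).
Hydrograph peak occurs at t = 1.5 h, so basin lag t_L = 1.5 − 0.8958 = 0.60 h.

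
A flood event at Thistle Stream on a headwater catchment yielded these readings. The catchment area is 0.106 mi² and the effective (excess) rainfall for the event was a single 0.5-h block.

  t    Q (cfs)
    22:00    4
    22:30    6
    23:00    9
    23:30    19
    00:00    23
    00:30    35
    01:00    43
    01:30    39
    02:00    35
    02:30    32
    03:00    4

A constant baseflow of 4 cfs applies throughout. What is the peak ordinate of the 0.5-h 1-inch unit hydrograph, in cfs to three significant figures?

Direct runoff: 0.0, 2.0, 5.0, 15.0, 19.0, 31.0, 39.0, 35.0, 31.0, 28.0, 0.0 cfs; ΣQ_DR = 205.0 cfs, peak = 39.0 cfs.
Runoff depth d = ΣQ_DR·Δt / A = 205.0 × 1800 / (0.106 mi²) = 1.498 in.
The 1-inch UH is the DRH scaled by (1 in)/d, so U_p = 39.0 × 1/1.498 = 26.0 cfs.

U_p ≈ 26.0 cfs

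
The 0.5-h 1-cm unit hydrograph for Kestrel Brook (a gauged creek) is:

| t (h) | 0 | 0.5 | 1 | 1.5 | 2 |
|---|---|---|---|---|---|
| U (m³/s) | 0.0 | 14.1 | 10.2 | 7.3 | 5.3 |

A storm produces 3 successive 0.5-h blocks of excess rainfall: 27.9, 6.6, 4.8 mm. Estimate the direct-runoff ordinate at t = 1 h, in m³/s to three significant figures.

By discrete convolution, Q_j = Σ (P_i / 10 mm) · U_{j−i}.
At t = 1 h (j=2): Q = (27.9/10)·10.2 + (6.6/10)·14.1 + (4.8/10)·0.0 = 37.8 m³/s.

Q ≈ 37.8 m³/s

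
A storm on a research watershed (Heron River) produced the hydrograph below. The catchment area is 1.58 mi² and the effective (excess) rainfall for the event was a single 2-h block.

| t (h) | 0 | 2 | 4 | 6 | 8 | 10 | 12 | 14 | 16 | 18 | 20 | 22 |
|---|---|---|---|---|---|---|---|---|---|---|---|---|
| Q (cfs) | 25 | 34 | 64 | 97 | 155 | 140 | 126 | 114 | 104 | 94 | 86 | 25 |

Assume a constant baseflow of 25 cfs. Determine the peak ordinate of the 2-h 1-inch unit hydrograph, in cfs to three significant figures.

U_p ≈ 86.7 cfs

Direct runoff: 0.0, 9.0, 39.0, 72.0, 130.0, 115.0, 101.0, 89.0, 79.0, 69.0, 61.0, 0.0 cfs; ΣQ_DR = 764.0 cfs, peak = 130.0 cfs.
Runoff depth d = ΣQ_DR·Δt / A = 764.0 × 7200 / (1.58 mi²) = 1.499 in.
The 1-inch UH is the DRH scaled by (1 in)/d, so U_p = 130.0 × 1/1.499 = 86.7 cfs.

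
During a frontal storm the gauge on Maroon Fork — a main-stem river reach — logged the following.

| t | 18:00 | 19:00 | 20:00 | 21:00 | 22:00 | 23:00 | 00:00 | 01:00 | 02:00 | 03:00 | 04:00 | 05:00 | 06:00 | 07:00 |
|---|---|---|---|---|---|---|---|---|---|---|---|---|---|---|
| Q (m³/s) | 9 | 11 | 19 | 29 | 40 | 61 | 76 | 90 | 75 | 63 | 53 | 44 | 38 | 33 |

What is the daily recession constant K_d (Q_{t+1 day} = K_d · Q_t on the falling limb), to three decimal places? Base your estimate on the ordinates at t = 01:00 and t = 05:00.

K_d ≈ 0.014

Between t = 01:00 and t = 05:00 the flow falls from 90 to 44 m³/s over 4×1 h = 4 h.
Per-interval ratio K = (44/90)^(1/4) = 0.8362; K_d = K^(24/1) = 0.014.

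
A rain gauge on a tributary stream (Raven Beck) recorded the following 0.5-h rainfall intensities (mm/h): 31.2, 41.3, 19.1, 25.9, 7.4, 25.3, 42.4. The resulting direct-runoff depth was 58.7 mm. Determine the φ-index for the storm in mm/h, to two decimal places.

φ ≈ 11.30 mm/h

Only the 6 blocks with intensity above φ contribute runoff: 31.2, 41.3, 19.1, 25.9, 25.3, 42.4 mm/h.
Σ(I−φ)·Δt = d  ⇒  (31.2+41.3+19.1+25.9+25.3+42.4 − 6φ)·0.5 = 58.7
φ = (185.2 − 58.7/0.5) / 6 = 11.30 mm/h.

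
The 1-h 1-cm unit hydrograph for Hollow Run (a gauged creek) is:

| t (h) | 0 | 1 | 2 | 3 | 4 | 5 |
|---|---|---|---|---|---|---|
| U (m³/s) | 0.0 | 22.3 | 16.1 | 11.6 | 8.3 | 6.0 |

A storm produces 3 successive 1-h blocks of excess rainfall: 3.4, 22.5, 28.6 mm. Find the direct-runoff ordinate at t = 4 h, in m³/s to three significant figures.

Q ≈ 75.0 m³/s

By discrete convolution, Q_j = Σ (P_i / 10 mm) · U_{j−i}.
At t = 4 h (j=4): Q = (3.4/10)·8.3 + (22.5/10)·11.6 + (28.6/10)·16.1 = 75.0 m³/s.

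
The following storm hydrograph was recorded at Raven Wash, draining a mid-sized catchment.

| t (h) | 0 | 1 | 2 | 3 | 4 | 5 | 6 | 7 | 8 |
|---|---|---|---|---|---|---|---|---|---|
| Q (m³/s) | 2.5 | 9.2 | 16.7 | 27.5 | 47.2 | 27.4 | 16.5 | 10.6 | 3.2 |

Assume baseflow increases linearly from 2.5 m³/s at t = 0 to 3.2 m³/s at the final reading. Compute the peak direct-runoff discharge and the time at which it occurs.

Subtracting baseflow gives direct-runoff ordinates: 0.00, 6.61, 14.03, 24.74, 44.35, 24.46, 13.47, 7.49, 0.00 m³/s.
The maximum is 44.35 m³/s, occurring at the reading for t = 4 h.

Q_p = 44.35 m³/s at t = 4 h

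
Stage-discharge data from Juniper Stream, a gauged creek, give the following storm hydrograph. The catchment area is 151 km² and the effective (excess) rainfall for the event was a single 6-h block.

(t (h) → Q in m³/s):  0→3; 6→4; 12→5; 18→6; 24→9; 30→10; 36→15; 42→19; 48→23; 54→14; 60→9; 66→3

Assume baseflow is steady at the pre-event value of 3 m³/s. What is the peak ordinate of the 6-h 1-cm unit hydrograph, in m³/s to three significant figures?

Direct runoff: 0.0, 1.0, 2.0, 3.0, 6.0, 7.0, 12.0, 16.0, 20.0, 11.0, 6.0, 0.0 m³/s; ΣQ_DR = 84.00 m³/s, peak = 20.0 m³/s.
Runoff depth d = ΣQ_DR·Δt / A = 84.00 × 21600 / (151 km²) = 12.02 mm.
The 1-cm UH is the DRH scaled by (10 mm)/d, so U_p = 20.0 × 10/12.02 = 16.6 m³/s.

U_p ≈ 16.6 m³/s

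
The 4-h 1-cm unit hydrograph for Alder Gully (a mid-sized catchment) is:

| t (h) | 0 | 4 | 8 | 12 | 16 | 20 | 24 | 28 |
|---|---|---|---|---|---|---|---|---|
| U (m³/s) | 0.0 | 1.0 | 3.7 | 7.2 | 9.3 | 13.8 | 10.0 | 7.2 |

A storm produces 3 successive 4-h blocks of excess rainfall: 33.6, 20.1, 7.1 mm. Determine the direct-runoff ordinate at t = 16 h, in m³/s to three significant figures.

Q ≈ 48.3 m³/s

By discrete convolution, Q_j = Σ (P_i / 10 mm) · U_{j−i}.
At t = 16 h (j=4): Q = (33.6/10)·9.3 + (20.1/10)·7.2 + (7.1/10)·3.7 = 48.3 m³/s.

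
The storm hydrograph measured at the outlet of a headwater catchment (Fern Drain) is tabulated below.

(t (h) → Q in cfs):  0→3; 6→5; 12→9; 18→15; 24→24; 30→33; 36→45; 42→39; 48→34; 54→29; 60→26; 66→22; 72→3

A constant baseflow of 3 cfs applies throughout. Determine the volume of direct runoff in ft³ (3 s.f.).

V ≈ 5.36 × 10^6 ft³

Direct-runoff ordinates (Q − Q_b): 0.0, 2.0, 6.0, 12.0, 21.0, 30.0, 42.0, 36.0, 31.0, 26.0, 23.0, 19.0, 0.0 cfs.
ΣQ_DR = 248.0 cfs.
With Δt = 6 h = 21600 s, V = ΣQ_DR · Δt = 248.0 × 21600 = 5.36 × 10^6 ft³.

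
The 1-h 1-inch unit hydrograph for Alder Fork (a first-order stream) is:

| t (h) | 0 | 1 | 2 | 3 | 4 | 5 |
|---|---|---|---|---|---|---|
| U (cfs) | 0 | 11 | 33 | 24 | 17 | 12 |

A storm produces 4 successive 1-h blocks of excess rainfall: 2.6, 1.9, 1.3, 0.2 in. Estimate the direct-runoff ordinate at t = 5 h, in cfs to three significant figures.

Q ≈ 101 cfs

By discrete convolution, Q_j = Σ (P_i / 1 in) · U_{j−i}.
At t = 5 h (j=5): Q = (2.6/1)·12 + (1.9/1)·17 + (1.3/1)·24 + (0.2/1)·33 = 101 cfs.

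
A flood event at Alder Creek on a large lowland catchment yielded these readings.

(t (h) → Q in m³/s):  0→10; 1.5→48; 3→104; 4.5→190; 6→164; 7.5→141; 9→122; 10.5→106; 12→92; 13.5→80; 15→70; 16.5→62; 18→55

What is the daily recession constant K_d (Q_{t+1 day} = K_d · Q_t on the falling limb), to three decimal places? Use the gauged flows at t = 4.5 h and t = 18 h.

Between t = 4.5 h and t = 18 h the flow falls from 190 to 55 m³/s over 9×1.5 h = 13.5 h.
Per-interval ratio K = (55/190)^(1/9) = 0.8713; K_d = K^(24/1.5) = 0.110.

K_d ≈ 0.110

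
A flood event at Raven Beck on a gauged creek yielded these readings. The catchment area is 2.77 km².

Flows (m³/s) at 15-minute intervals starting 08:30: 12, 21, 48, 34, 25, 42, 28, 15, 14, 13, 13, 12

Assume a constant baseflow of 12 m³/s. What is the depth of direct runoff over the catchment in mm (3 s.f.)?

d ≈ 43.2 mm

Direct runoff: 0.0, 9.0, 36.0, 22.0, 13.0, 30.0, 16.0, 3.0, 2.0, 1.0, 1.0, 0.0 m³/s; ΣQ_DR = 133.0 m³/s.
V = ΣQ_DR · Δt = 133.0 × 900 s = 1.197 × 10^5 m³.
Over A = 2.77 km², depth = V / A = 43.2 mm.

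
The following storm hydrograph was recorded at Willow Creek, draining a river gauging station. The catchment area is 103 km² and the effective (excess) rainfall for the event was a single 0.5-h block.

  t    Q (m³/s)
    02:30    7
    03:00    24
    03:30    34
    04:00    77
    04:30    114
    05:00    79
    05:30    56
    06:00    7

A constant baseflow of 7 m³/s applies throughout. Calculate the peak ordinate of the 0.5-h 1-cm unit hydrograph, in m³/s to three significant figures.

Direct runoff: 0.0, 17.0, 27.0, 70.0, 107.0, 72.0, 49.0, 0.0 m³/s; ΣQ_DR = 342.0 m³/s, peak = 107.0 m³/s.
Runoff depth d = ΣQ_DR·Δt / A = 342.0 × 1800 / (103 km²) = 5.977 mm.
The 1-cm UH is the DRH scaled by (10 mm)/d, so U_p = 107.0 × 10/5.977 = 179 m³/s.

U_p ≈ 179 m³/s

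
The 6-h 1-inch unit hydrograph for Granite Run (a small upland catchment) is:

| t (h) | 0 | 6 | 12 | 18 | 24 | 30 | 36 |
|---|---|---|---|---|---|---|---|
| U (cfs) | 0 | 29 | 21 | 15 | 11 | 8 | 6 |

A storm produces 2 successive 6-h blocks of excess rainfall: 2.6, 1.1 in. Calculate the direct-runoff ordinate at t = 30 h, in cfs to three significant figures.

Q ≈ 32.9 cfs

By discrete convolution, Q_j = Σ (P_i / 1 in) · U_{j−i}.
At t = 30 h (j=5): Q = (2.6/1)·8 + (1.1/1)·11 = 32.9 cfs.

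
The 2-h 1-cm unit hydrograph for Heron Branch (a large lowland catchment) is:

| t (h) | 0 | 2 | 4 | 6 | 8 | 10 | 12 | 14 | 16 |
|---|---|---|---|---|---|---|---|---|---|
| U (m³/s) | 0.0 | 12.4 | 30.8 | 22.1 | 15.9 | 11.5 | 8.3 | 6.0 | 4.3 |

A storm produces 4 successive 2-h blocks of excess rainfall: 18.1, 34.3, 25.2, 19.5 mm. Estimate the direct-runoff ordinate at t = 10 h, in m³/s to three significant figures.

Q ≈ 191 m³/s

By discrete convolution, Q_j = Σ (P_i / 10 mm) · U_{j−i}.
At t = 10 h (j=5): Q = (18.1/10)·11.5 + (34.3/10)·15.9 + (25.2/10)·22.1 + (19.5/10)·30.8 = 191 m³/s.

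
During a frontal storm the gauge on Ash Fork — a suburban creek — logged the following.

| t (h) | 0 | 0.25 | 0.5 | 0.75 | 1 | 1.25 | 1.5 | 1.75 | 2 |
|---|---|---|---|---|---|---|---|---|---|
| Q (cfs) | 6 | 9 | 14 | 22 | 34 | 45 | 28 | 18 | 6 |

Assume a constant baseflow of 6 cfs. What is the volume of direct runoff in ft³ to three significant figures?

Direct-runoff ordinates (Q − Q_b): 0.0, 3.0, 8.0, 16.0, 28.0, 39.0, 22.0, 12.0, 0.0 cfs.
ΣQ_DR = 128.0 cfs.
With Δt = 0.25 h = 900 s, V = ΣQ_DR · Δt = 128.0 × 900 = 1.15 × 10^5 ft³.

V ≈ 1.15 × 10^5 ft³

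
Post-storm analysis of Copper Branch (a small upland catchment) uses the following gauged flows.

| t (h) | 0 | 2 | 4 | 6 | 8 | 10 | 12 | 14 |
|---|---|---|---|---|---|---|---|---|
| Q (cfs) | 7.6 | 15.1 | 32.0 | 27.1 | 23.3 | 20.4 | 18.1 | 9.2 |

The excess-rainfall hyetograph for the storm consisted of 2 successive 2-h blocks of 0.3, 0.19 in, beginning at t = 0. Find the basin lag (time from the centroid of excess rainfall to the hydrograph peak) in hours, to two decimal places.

t_L ≈ 2.22 h

Centroid of excess rainfall: t_c = Σ P_i·t̄_i / ΣP_i = 1.7755 h (block centres at 1, 3 h).
Hydrograph peak occurs at t = 4 h, so basin lag t_L = 4 − 1.7755 = 2.22 h.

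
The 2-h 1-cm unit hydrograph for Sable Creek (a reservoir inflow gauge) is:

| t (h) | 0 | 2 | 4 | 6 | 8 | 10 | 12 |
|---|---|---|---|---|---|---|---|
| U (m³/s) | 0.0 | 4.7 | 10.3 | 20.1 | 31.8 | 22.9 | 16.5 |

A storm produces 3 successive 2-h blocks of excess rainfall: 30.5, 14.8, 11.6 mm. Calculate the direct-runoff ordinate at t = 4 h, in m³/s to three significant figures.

By discrete convolution, Q_j = Σ (P_i / 10 mm) · U_{j−i}.
At t = 4 h (j=2): Q = (30.5/10)·10.3 + (14.8/10)·4.7 + (11.6/10)·0.0 = 38.4 m³/s.

Q ≈ 38.4 m³/s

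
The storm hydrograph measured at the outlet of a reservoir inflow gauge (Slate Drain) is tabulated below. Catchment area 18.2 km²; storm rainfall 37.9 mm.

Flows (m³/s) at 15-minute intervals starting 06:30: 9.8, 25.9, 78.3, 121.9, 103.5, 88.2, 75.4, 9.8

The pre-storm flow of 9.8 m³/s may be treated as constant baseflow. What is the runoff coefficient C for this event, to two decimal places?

C ≈ 0.57

ΣQ_DR = 434.4 m³/s; V = ΣQ_DR·Δt = 3.910 × 10^5 m³.
Runoff depth d = V / A = 21.48 mm.
C = d / P = 21.48 / 37.9 = 0.57.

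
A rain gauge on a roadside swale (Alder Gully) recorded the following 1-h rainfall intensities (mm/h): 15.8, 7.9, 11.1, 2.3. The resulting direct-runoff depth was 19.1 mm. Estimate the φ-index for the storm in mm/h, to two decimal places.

Only the 3 blocks with intensity above φ contribute runoff: 15.8, 7.9, 11.1 mm/h.
Σ(I−φ)·Δt = d  ⇒  (15.8+7.9+11.1 − 3φ)·1 = 19.1
φ = (34.80 − 19.1/1) / 3 = 5.23 mm/h.

φ ≈ 5.23 mm/h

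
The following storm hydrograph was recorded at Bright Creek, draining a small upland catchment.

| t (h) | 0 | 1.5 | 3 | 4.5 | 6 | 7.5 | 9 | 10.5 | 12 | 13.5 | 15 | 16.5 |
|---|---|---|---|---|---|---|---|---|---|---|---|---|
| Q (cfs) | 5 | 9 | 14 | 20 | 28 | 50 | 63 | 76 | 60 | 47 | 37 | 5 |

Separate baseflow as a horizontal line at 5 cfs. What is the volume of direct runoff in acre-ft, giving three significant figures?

Direct-runoff ordinates (Q − Q_b): 0.0, 4.0, 9.0, 15.0, 23.0, 45.0, 58.0, 71.0, 55.0, 42.0, 32.0, 0.0 cfs.
ΣQ_DR = 354.0 cfs.
With Δt = 1.5 h = 5400 s, V = ΣQ_DR · Δt = 354.0 × 5400 = 1.91 × 10^6 ft³ = 43.9 acre-ft.

V ≈ 43.9 acre-ft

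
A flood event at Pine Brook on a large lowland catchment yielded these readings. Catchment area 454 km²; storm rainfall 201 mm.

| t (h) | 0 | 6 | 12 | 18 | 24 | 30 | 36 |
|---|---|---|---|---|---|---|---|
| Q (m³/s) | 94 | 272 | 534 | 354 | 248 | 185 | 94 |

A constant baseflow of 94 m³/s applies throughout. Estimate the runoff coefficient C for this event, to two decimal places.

ΣQ_DR = 1123 m³/s; V = ΣQ_DR·Δt = 2.426 × 10^7 m³.
Runoff depth d = V / A = 53.43 mm.
C = d / P = 53.43 / 201 = 0.27.

C ≈ 0.27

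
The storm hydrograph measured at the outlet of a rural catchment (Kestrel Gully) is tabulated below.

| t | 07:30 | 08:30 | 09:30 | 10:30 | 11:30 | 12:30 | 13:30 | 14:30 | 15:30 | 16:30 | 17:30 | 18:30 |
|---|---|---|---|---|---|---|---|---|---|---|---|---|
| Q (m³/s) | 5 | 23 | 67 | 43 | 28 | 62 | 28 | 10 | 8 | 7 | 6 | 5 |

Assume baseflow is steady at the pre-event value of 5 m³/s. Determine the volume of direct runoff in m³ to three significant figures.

Direct-runoff ordinates (Q − Q_b): 0.0, 18.0, 62.0, 38.0, 23.0, 57.0, 23.0, 5.0, 3.0, 2.0, 1.0, 0.0 m³/s.
ΣQ_DR = 232.0 m³/s.
With Δt = 1 h = 3600 s, V = ΣQ_DR · Δt = 232.0 × 3600 = 8.35 × 10^5 m³.

V ≈ 8.35 × 10^5 m³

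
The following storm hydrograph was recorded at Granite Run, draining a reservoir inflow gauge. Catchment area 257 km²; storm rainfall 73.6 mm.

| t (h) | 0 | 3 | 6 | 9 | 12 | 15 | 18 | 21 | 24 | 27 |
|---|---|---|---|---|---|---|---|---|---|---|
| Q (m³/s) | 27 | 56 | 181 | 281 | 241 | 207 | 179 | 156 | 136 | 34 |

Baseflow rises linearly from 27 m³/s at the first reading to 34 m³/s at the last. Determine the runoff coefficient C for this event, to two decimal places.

C ≈ 0.68

ΣQ_DR = 1193 m³/s; V = ΣQ_DR·Δt = 1.288 × 10^7 m³.
Runoff depth d = V / A = 50.13 mm.
C = d / P = 50.13 / 73.6 = 0.68.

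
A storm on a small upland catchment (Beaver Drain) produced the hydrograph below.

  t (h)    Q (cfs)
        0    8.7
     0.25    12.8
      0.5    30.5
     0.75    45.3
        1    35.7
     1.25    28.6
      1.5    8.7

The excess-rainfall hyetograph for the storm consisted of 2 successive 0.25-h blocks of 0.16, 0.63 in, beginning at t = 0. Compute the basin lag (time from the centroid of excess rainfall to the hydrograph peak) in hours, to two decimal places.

Centroid of excess rainfall: t_c = Σ P_i·t̄_i / ΣP_i = 0.3244 h (block centres at 0.125, 0.375 h).
Hydrograph peak occurs at t = 0.75 h, so basin lag t_L = 0.75 − 0.3244 = 0.43 h.

t_L ≈ 0.43 h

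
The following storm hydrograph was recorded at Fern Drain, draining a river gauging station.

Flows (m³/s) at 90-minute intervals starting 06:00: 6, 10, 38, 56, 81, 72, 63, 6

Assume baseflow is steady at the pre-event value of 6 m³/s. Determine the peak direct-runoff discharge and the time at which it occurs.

Subtracting baseflow gives direct-runoff ordinates: 0.0, 4.0, 32.0, 50.0, 75.0, 66.0, 57.0, 0.0 m³/s.
The maximum is 75.0 m³/s, occurring at the reading for t = 12:00.

Q_p = 75.0 m³/s at t = 12:00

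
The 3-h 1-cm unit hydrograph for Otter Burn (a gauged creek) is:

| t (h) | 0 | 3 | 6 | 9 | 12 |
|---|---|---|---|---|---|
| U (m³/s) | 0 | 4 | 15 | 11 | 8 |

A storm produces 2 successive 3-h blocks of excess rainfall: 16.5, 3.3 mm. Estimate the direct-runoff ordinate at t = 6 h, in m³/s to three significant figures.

By discrete convolution, Q_j = Σ (P_i / 10 mm) · U_{j−i}.
At t = 6 h (j=2): Q = (16.5/10)·15 + (3.3/10)·4 = 26.1 m³/s.

Q ≈ 26.1 m³/s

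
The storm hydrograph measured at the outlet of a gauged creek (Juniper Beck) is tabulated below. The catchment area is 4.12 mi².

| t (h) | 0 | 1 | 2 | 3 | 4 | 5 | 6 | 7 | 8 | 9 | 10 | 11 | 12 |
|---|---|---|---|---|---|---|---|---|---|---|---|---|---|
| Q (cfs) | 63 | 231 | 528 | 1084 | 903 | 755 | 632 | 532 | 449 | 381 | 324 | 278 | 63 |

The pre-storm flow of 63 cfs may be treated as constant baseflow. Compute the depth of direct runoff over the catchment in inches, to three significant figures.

Direct runoff: 0.0, 168.0, 465.0, 1021.0, 840.0, 692.0, 569.0, 469.0, 386.0, 318.0, 261.0, 215.0, 0.0 cfs; ΣQ_DR = 5404 cfs.
V = ΣQ_DR · Δt = 5404 × 3600 s = 1.945 × 10^7 ft³.
Over A = 4.12 mi², depth = V / A = 2.03 in.

d ≈ 2.03 in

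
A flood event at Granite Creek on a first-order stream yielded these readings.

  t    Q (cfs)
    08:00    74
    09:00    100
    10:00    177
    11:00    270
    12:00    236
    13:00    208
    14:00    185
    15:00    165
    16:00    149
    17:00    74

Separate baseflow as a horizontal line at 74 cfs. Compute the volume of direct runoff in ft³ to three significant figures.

V ≈ 3.23 × 10^6 ft³

Direct-runoff ordinates (Q − Q_b): 0.0, 26.0, 103.0, 196.0, 162.0, 134.0, 111.0, 91.0, 75.0, 0.0 cfs.
ΣQ_DR = 898.0 cfs.
With Δt = 1 h = 3600 s, V = ΣQ_DR · Δt = 898.0 × 3600 = 3.23 × 10^6 ft³.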